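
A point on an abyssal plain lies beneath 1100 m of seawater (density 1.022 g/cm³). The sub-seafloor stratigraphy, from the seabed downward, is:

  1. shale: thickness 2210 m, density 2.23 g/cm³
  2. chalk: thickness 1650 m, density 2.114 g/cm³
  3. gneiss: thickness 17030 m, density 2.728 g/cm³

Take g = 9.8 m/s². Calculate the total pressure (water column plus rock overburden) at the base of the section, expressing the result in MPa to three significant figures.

549 MPa

seawater: 1022 kg/m³ × 9.8 m/s² × 1100 m = 1.102×10^7 Pa = 11.02 MPa
shale: 2230 kg/m³ × 9.8 m/s² × 2210 m = 4.830×10^7 Pa = 48.30 MPa
chalk: 2114 kg/m³ × 9.8 m/s² × 1650 m = 3.418×10^7 Pa = 34.18 MPa
gneiss: 2728 kg/m³ × 9.8 m/s² × 17030 m = 4.553×10^8 Pa = 455.3 MPa
Total = 11.02 + 48.30 + 34.18 + 455.3 = 548.78 MPa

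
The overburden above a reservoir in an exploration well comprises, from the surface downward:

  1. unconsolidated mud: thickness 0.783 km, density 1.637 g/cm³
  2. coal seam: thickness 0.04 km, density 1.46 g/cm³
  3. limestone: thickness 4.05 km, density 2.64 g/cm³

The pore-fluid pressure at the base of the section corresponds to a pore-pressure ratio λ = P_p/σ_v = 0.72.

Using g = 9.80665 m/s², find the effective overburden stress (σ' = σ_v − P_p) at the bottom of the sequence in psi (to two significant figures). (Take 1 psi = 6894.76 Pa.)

4800 psi

Overburden (lithostatic) stress σ_v:
unconsolidated mud: 1637 kg/m³ × 9.80665 m/s² × 783 m = 1.257×10^7 Pa = 12.57 MPa
coal seam: 1460 kg/m³ × 9.80665 m/s² × 40 m = 5.727×10^5 Pa = 0.5727 MPa
limestone: 2640 kg/m³ × 9.80665 m/s² × 4050 m = 1.049×10^8 Pa = 104.9 MPa
Total = 12.57 + 0.5727 + 104.9 = 118.00 MPa
Pore pressure P_p = λ·σ_v = 0.72 × 118.0 MPa = 84.96 MPa
Effective stress σ' = σ_v − P_p = 118.0 − 84.96 = 33.039 MPa = 4791.9 psi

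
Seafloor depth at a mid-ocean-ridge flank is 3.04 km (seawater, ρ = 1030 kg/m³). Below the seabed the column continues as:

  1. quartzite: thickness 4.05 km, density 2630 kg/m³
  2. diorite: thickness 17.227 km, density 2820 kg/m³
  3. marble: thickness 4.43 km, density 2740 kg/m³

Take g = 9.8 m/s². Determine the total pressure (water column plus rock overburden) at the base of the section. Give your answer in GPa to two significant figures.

0.73 GPa

seawater: 1030 kg/m³ × 9.8 m/s² × 3040 m = 3.069×10^7 Pa = 0.03069 GPa
quartzite: 2630 kg/m³ × 9.8 m/s² × 4050 m = 1.044×10^8 Pa = 0.1044 GPa
diorite: 2820 kg/m³ × 9.8 m/s² × 17227 m = 4.761×10^8 Pa = 0.4761 GPa
marble: 2740 kg/m³ × 9.8 m/s² × 4430 m = 1.190×10^8 Pa = 0.1190 GPa
Total = 0.03069 + 0.1044 + 0.4761 + 0.1190 = 0.73011 GPa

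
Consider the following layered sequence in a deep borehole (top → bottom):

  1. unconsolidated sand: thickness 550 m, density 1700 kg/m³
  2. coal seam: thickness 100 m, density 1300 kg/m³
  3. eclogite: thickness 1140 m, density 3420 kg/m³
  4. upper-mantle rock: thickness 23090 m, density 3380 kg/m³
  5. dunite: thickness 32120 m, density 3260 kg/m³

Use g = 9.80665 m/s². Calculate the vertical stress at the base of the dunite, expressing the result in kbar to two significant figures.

unconsolidated sand: 1700 kg/m³ × 9.80665 m/s² × 550 m = 9.169×10^6 Pa = 0.09169 kbar
coal seam: 1300 kg/m³ × 9.80665 m/s² × 100 m = 1.275×10^6 Pa = 0.01275 kbar
eclogite: 3420 kg/m³ × 9.80665 m/s² × 1140 m = 3.823×10^7 Pa = 0.3823 kbar
upper-mantle rock: 3380 kg/m³ × 9.80665 m/s² × 23090 m = 7.654×10^8 Pa = 7.654 kbar
dunite: 3260 kg/m³ × 9.80665 m/s² × 32120 m = 1.027×10^9 Pa = 10.27 kbar
Total = 0.09169 + 0.01275 + 0.3823 + 7.654 + 10.27 = 18.409 kbar

18 kbar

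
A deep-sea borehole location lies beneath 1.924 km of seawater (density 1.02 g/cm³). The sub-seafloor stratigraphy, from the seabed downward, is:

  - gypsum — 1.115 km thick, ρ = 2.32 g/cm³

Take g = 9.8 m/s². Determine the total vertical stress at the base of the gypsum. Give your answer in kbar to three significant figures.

0.446 kbar

seawater: 1020 kg/m³ × 9.8 m/s² × 1924 m = 1.923×10^7 Pa = 0.1923 kbar
gypsum: 2320 kg/m³ × 9.8 m/s² × 1115 m = 2.535×10^7 Pa = 0.2535 kbar
Total = 0.1923 + 0.2535 = 0.44583 kbar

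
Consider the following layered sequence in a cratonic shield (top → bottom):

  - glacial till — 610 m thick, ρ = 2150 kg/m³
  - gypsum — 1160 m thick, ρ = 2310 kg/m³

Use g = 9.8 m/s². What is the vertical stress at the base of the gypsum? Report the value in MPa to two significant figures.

39 MPa

glacial till: 2150 kg/m³ × 9.8 m/s² × 610 m = 1.285×10^7 Pa = 12.85 MPa
gypsum: 2310 kg/m³ × 9.8 m/s² × 1160 m = 2.626×10^7 Pa = 26.26 MPa
Total = 12.85 + 26.26 = 39.113 MPa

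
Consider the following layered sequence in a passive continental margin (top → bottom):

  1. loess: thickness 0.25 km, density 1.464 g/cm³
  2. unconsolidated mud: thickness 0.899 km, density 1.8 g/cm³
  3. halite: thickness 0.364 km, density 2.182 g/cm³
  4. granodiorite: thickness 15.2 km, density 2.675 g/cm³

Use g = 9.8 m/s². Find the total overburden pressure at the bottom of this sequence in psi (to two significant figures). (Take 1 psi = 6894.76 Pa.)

loess: 1464 kg/m³ × 9.8 m/s² × 250 m = 3.587×10^6 Pa = 520.2 psi
unconsolidated mud: 1800 kg/m³ × 9.8 m/s² × 899 m = 1.586×10^7 Pa = 2300 psi
halite: 2182 kg/m³ × 9.8 m/s² × 364 m = 7.784×10^6 Pa = 1129 psi
granodiorite: 2675 kg/m³ × 9.8 m/s² × 15200 m = 3.985×10^8 Pa = 57793 psi
Total = 520.2 + 2300 + 1129 + 57793 = 61742 psi

62000 psi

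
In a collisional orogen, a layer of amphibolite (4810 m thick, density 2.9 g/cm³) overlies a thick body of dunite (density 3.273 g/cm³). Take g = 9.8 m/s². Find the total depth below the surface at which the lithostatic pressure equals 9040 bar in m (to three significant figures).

Pressure at base of upper layers: 2900×9.8×4810 = 1.367×10^8 Pa = 1367 bar
Remaining pressure to be supplied by dunite: 9.040×10^8 − 1.367×10^8 = 7.673×10^8 Pa
Additional depth in dunite = 7.673×10^8 Pa / (3273 kg/m³ × 9.8 m/s²) = 23922 m
Total depth = 4810 m + 23922 m = 28732 m

28700 m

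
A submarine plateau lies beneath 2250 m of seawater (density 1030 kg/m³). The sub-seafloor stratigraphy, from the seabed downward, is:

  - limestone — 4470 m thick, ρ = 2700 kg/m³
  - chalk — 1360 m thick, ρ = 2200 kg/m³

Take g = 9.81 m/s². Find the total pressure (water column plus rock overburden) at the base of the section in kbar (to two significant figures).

1.7 kbar

seawater: 1030 kg/m³ × 9.81 m/s² × 2250 m = 2.273×10^7 Pa = 0.2273 kbar
limestone: 2700 kg/m³ × 9.81 m/s² × 4470 m = 1.184×10^8 Pa = 1.184 kbar
chalk: 2200 kg/m³ × 9.81 m/s² × 1360 m = 2.935×10^7 Pa = 0.2935 kbar
Total = 0.2273 + 1.184 + 0.2935 = 1.7048 kbar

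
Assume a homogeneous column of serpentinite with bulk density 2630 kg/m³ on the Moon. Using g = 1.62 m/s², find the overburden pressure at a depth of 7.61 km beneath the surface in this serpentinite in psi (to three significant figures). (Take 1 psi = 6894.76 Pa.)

4700 psi

serpentinite: 2630 kg/m³ × 1.62 m/s² × 7610 m = 3.242×10^7 Pa = 4703 psi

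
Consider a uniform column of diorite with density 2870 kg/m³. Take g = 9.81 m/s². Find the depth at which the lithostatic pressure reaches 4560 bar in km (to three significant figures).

16.2 km

h = P/(ρg) = 4560 bar / (2870 kg/m³ × 9.81 m/s²) = 4.560×10^8 Pa / 28155 Pa/m = 16196 m
= 16.196 km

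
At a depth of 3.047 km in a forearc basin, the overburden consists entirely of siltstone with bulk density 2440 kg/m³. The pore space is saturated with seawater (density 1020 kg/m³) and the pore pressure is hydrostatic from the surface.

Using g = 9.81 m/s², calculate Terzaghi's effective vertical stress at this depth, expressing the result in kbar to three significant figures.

0.424 kbar

Overburden (lithostatic) stress σ_v:
siltstone: 2440 kg/m³ × 9.81 m/s² × 3047 m = 7.293×10^7 Pa = 72.93 MPa
Pore pressure P_p = 1020 kg/m³ × 9.81 m/s² × 3047 m = 3.049×10^7 Pa = 30.49 MPa
Effective stress σ' = σ_v − P_p = 72.93 − 30.49 = 42.445 MPa = 0.42445 kbar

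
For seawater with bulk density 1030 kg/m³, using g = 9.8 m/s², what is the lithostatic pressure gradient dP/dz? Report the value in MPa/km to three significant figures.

10.1 MPa/km

dP/dz = ρg = 1030 kg/m³ × 9.8 m/s² = 10094 Pa/m
= 10094 Pa/m × (1 MPa/km / 1000.0 Pa/m) = 10.094 MPa/km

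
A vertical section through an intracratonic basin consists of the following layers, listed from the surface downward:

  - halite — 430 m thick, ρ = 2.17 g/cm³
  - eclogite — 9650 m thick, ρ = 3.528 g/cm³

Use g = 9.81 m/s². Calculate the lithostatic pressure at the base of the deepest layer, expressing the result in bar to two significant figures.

halite: 2170 kg/m³ × 9.81 m/s² × 430 m = 9.154×10^6 Pa = 91.54 bar
eclogite: 3528 kg/m³ × 9.81 m/s² × 9650 m = 3.340×10^8 Pa = 3340 bar
Total = 91.54 + 3340 = 3431.4 bar

3400 bar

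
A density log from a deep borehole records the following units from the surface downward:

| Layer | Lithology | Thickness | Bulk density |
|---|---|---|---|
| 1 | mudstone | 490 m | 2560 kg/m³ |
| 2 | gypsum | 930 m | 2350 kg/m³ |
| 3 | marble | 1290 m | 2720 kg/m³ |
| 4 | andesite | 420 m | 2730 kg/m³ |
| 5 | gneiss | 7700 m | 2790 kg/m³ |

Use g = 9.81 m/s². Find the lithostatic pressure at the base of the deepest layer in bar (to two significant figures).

2900 bar

mudstone: 2560 kg/m³ × 9.81 m/s² × 490 m = 1.231×10^7 Pa = 123.1 bar
gypsum: 2350 kg/m³ × 9.81 m/s² × 930 m = 2.144×10^7 Pa = 214.4 bar
marble: 2720 kg/m³ × 9.81 m/s² × 1290 m = 3.442×10^7 Pa = 344.2 bar
andesite: 2730 kg/m³ × 9.81 m/s² × 420 m = 1.125×10^7 Pa = 112.5 bar
gneiss: 2790 kg/m³ × 9.81 m/s² × 7700 m = 2.107×10^8 Pa = 2107 bar
Total = 123.1 + 214.4 + 344.2 + 112.5 + 2107 = 2901.6 bar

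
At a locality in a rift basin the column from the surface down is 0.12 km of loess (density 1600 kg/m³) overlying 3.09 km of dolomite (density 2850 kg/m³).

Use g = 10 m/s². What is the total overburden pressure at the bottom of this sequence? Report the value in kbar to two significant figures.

0.90 kbar

loess: 1600 kg/m³ × 10 m/s² × 120 m = 1.920×10^6 Pa = 0.01920 kbar
dolomite: 2850 kg/m³ × 10 m/s² × 3090 m = 8.806×10^7 Pa = 0.8807 kbar
Total = 0.01920 + 0.8807 = 0.89985 kbar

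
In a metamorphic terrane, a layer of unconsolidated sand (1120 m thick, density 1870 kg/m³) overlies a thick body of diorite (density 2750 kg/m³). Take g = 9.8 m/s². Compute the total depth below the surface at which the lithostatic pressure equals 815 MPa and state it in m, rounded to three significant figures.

Pressure at base of upper layers: 1870×9.8×1120 = 2.053×10^7 Pa = 20.53 MPa
Remaining pressure to be supplied by diorite: 8.150×10^8 − 2.053×10^7 = 7.945×10^8 Pa
Additional depth in diorite = 7.945×10^8 Pa / (2750 kg/m³ × 9.8 m/s²) = 29480 m
Total depth = 1120 m + 29480 m = 30600 m

30600 m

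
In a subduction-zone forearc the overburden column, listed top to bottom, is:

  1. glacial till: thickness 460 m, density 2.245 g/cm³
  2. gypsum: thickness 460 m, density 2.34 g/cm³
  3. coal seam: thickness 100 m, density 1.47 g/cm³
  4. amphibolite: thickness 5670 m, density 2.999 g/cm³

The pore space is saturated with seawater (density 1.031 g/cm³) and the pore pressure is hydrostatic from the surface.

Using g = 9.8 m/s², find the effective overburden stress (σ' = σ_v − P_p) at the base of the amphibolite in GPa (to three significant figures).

0.121 GPa

Overburden (lithostatic) stress σ_v:
glacial till: 2245 kg/m³ × 9.8 m/s² × 460 m = 1.012×10^7 Pa = 10.12 MPa
gypsum: 2340 kg/m³ × 9.8 m/s² × 460 m = 1.055×10^7 Pa = 10.55 MPa
coal seam: 1470 kg/m³ × 9.8 m/s² × 100 m = 1.441×10^6 Pa = 1.441 MPa
amphibolite: 2999 kg/m³ × 9.8 m/s² × 5670 m = 1.666×10^8 Pa = 166.6 MPa
Total = 10.12 + 10.55 + 1.441 + 166.6 = 188.75 MPa
Pore pressure P_p = 1031 kg/m³ × 9.8 m/s² × 6690 m = 6.759×10^7 Pa = 67.59 MPa
Effective stress σ' = σ_v − P_p = 188.8 − 67.59 = 121.16 MPa = 0.12116 GPa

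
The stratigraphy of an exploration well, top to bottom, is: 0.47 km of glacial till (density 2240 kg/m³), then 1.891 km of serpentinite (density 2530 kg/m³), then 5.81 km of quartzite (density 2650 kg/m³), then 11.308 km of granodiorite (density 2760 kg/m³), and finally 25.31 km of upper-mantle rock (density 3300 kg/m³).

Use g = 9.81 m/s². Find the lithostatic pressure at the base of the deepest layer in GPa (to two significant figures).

1.3 GPa

glacial till: 2240 kg/m³ × 9.81 m/s² × 470 m = 1.033×10^7 Pa = 0.01033 GPa
serpentinite: 2530 kg/m³ × 9.81 m/s² × 1891 m = 4.693×10^7 Pa = 0.04693 GPa
quartzite: 2650 kg/m³ × 9.81 m/s² × 5810 m = 1.510×10^8 Pa = 0.1510 GPa
granodiorite: 2760 kg/m³ × 9.81 m/s² × 11308 m = 3.062×10^8 Pa = 0.3062 GPa
upper-mantle rock: 3300 kg/m³ × 9.81 m/s² × 25310 m = 8.194×10^8 Pa = 0.8194 GPa
Total = 0.01033 + 0.04693 + 0.1510 + 0.3062 + 0.8194 = 1.3338 GPa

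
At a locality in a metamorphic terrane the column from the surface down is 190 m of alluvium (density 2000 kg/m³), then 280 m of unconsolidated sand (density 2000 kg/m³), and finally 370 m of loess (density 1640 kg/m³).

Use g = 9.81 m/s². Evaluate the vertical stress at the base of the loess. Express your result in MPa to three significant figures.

alluvium: 2000 kg/m³ × 9.81 m/s² × 190 m = 3.728×10^6 Pa = 3.728 MPa
unconsolidated sand: 2000 kg/m³ × 9.81 m/s² × 280 m = 5.494×10^6 Pa = 5.494 MPa
loess: 1640 kg/m³ × 9.81 m/s² × 370 m = 5.953×10^6 Pa = 5.953 MPa
Total = 3.728 + 5.494 + 5.953 = 15.174 MPa

15.2 MPa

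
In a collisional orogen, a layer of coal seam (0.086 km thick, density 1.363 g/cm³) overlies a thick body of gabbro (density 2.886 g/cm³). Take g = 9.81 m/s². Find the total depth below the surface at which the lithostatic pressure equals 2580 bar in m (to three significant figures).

Pressure at base of upper layers: 1363×9.81×86 = 1.150×10^6 Pa = 11.50 bar
Remaining pressure to be supplied by gabbro: 2.580×10^8 − 1.150×10^6 = 2.569×10^8 Pa
Additional depth in gabbro = 2.569×10^8 Pa / (2886 kg/m³ × 9.81 m/s²) = 9072.2 m
Total depth = 86 m + 9072.2 m = 9158.2 m

9160 m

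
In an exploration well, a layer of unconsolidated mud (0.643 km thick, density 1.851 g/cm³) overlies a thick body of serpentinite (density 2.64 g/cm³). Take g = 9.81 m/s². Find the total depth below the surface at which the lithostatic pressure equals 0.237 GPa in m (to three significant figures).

9340 m

Pressure at base of upper layers: 1851×9.81×643 = 1.168×10^7 Pa = 0.01168 GPa
Remaining pressure to be supplied by serpentinite: 2.370×10^8 − 1.168×10^7 = 2.253×10^8 Pa
Additional depth in serpentinite = 2.253×10^8 Pa / (2640 kg/m³ × 9.81 m/s²) = 8700.3 m
Total depth = 643 m + 8700.3 m = 9343.3 m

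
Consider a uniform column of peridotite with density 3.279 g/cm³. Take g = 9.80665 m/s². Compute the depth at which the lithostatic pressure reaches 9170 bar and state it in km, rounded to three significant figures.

h = P/(ρg) = 9170 bar / (3279 kg/m³ × 9.80665 m/s²) = 9.170×10^8 Pa / 32156 Pa/m = 28517 m
= 28.517 km

28.5 km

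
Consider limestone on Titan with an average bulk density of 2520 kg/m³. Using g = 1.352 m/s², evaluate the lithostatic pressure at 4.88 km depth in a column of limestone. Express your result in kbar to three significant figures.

0.166 kbar

limestone: 2520 kg/m³ × 1.352 m/s² × 4880 m = 1.663×10^7 Pa = 0.1663 kbar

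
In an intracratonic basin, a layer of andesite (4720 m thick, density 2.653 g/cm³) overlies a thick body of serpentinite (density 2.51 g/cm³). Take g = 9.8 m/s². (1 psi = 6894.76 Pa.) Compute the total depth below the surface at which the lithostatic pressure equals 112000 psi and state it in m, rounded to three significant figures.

Pressure at base of upper layers: 2653×9.8×4720 = 1.227×10^8 Pa = 17799 psi
Remaining pressure to be supplied by serpentinite: 7.722×10^8 − 1.227×10^8 = 6.495×10^8 Pa
Additional depth in serpentinite = 6.495×10^8 Pa / (2510 kg/m³ × 9.8 m/s²) = 26404 m
Total depth = 4720 m + 26404 m = 31124 m

31100 m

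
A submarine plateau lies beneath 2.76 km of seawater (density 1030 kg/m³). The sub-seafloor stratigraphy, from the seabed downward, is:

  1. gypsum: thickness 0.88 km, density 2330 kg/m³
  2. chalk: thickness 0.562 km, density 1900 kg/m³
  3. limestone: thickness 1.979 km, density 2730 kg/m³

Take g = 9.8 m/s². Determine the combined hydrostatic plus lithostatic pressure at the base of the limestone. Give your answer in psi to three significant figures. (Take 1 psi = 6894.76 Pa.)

seawater: 1030 kg/m³ × 9.8 m/s² × 2760 m = 2.786×10^7 Pa = 4041 psi
gypsum: 2330 kg/m³ × 9.8 m/s² × 880 m = 2.009×10^7 Pa = 2914 psi
chalk: 1900 kg/m³ × 9.8 m/s² × 562 m = 1.046×10^7 Pa = 1518 psi
limestone: 2730 kg/m³ × 9.8 m/s² × 1979 m = 5.295×10^7 Pa = 7679 psi
Total = 4041 + 2914 + 1518 + 7679 = 16152 psi

16200 psi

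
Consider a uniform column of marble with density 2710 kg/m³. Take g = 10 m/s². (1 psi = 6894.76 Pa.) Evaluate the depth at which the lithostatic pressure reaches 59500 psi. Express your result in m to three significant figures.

15100 m

h = P/(ρg) = 59500 psi / (2710 kg/m³ × 10 m/s²) = 4.102×10^8 Pa / 27100 Pa/m = 15138 m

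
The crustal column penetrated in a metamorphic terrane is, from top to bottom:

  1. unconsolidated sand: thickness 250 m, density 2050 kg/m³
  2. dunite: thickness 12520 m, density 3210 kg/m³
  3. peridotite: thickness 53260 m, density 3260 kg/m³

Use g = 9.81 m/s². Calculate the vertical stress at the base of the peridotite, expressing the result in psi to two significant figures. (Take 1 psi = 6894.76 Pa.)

300000 psi

unconsolidated sand: 2050 kg/m³ × 9.81 m/s² × 250 m = 5.028×10^6 Pa = 729.2 psi
dunite: 3210 kg/m³ × 9.81 m/s² × 12520 m = 3.943×10^8 Pa = 57182 psi
peridotite: 3260 kg/m³ × 9.81 m/s² × 53260 m = 1.703×10^9 Pa = 2.470×10^5 psi
Total = 729.2 + 57182 + 2.470×10^5 = 3.0495×10^5 psi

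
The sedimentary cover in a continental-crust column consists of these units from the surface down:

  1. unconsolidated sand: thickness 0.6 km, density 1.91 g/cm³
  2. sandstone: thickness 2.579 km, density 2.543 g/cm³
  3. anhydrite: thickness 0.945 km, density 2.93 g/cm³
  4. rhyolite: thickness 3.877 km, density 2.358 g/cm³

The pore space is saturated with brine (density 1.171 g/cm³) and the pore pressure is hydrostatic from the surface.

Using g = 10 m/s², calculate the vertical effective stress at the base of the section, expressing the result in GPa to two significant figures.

Overburden (lithostatic) stress σ_v:
unconsolidated sand: 1910 kg/m³ × 10 m/s² × 600 m = 1.146×10^7 Pa = 11.46 MPa
sandstone: 2543 kg/m³ × 10 m/s² × 2579 m = 6.558×10^7 Pa = 65.58 MPa
anhydrite: 2930 kg/m³ × 10 m/s² × 945 m = 2.769×10^7 Pa = 27.69 MPa
rhyolite: 2358 kg/m³ × 10 m/s² × 3877 m = 9.142×10^7 Pa = 91.42 MPa
Total = 11.46 + 65.58 + 27.69 + 91.42 = 196.15 MPa
Pore pressure P_p = 1171 kg/m³ × 10 m/s² × 8001 m = 9.369×10^7 Pa = 93.69 MPa
Effective stress σ' = σ_v − P_p = 196.2 − 93.69 = 102.46 MPa = 0.10246 GPa

0.10 GPa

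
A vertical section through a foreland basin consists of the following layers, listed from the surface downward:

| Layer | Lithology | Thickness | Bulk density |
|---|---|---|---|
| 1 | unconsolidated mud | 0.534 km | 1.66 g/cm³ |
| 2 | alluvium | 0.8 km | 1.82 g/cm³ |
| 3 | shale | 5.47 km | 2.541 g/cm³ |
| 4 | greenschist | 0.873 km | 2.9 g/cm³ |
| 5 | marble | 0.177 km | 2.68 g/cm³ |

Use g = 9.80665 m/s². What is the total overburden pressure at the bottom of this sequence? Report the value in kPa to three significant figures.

189000 kPa

unconsolidated mud: 1660 kg/m³ × 9.80665 m/s² × 534 m = 8.693×10^6 Pa = 8693 kPa
alluvium: 1820 kg/m³ × 9.80665 m/s² × 800 m = 1.428×10^7 Pa = 14278 kPa
shale: 2541 kg/m³ × 9.80665 m/s² × 5470 m = 1.363×10^8 Pa = 1.363×10^5 kPa
greenschist: 2900 kg/m³ × 9.80665 m/s² × 873 m = 2.483×10^7 Pa = 24827 kPa
marble: 2680 kg/m³ × 9.80665 m/s² × 177 m = 4.652×10^6 Pa = 4652 kPa
Total = 8693 + 14278 + 1.363×10^5 + 24827 + 4652 = 1.8876×10^5 kPa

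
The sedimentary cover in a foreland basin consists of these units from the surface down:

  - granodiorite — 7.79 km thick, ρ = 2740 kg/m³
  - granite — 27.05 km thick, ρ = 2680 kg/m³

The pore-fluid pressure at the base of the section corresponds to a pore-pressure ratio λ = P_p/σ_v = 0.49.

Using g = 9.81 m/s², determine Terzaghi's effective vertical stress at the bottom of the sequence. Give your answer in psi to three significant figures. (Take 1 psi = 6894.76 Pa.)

Overburden (lithostatic) stress σ_v:
granodiorite: 2740 kg/m³ × 9.81 m/s² × 7790 m = 2.094×10^8 Pa = 209.4 MPa
granite: 2680 kg/m³ × 9.81 m/s² × 27050 m = 7.112×10^8 Pa = 711.2 MPa
Total = 209.4 + 711.2 = 920.56 MPa
Pore pressure P_p = λ·σ_v = 0.49 × 920.6 MPa = 451.1 MPa
Effective stress σ' = σ_v − P_p = 920.6 − 451.1 = 469.48 MPa = 68093 psi

68100 psi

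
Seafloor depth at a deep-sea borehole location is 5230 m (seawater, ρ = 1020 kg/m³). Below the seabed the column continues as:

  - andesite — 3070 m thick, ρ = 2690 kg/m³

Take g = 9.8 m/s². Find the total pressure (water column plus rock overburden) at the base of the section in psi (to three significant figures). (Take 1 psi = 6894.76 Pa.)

19300 psi

seawater: 1020 kg/m³ × 9.8 m/s² × 5230 m = 5.228×10^7 Pa = 7582 psi
andesite: 2690 kg/m³ × 9.8 m/s² × 3070 m = 8.093×10^7 Pa = 11738 psi
Total = 7582 + 11738 = 19321 psi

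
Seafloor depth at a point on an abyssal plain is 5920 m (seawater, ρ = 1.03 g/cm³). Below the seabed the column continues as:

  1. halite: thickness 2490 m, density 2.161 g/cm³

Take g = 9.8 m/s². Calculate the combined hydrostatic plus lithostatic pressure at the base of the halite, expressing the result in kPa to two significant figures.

110000 kPa

seawater: 1030 kg/m³ × 9.8 m/s² × 5920 m = 5.976×10^7 Pa = 59756 kPa
halite: 2161 kg/m³ × 9.8 m/s² × 2490 m = 5.273×10^7 Pa = 52733 kPa
Total = 59756 + 52733 = 1.1249×10^5 kPa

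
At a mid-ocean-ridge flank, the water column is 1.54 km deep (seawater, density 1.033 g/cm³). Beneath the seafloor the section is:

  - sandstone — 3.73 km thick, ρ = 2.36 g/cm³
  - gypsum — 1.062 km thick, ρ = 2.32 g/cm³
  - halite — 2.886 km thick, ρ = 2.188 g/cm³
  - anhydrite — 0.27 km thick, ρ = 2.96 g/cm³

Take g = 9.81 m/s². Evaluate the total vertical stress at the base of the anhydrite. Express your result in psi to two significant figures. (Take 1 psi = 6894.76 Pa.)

28000 psi

seawater: 1033 kg/m³ × 9.81 m/s² × 1540 m = 1.561×10^7 Pa = 2263 psi
sandstone: 2360 kg/m³ × 9.81 m/s² × 3730 m = 8.636×10^7 Pa = 12525 psi
gypsum: 2320 kg/m³ × 9.81 m/s² × 1062 m = 2.417×10^7 Pa = 3506 psi
halite: 2188 kg/m³ × 9.81 m/s² × 2886 m = 6.195×10^7 Pa = 8984 psi
anhydrite: 2960 kg/m³ × 9.81 m/s² × 270 m = 7.840×10^6 Pa = 1137 psi
Total = 2263 + 12525 + 3506 + 8984 + 1137 = 28415 psi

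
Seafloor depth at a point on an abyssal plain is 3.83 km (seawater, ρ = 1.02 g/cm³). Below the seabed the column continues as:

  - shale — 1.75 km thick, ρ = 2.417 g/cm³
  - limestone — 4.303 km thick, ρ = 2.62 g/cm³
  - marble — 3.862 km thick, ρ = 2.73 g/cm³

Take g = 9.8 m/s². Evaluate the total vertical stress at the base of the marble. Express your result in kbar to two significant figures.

seawater: 1020 kg/m³ × 9.8 m/s² × 3830 m = 3.828×10^7 Pa = 0.3828 kbar
shale: 2417 kg/m³ × 9.8 m/s² × 1750 m = 4.145×10^7 Pa = 0.4145 kbar
limestone: 2620 kg/m³ × 9.8 m/s² × 4303 m = 1.105×10^8 Pa = 1.105 kbar
marble: 2730 kg/m³ × 9.8 m/s² × 3862 m = 1.033×10^8 Pa = 1.033 kbar
Total = 0.3828 + 0.4145 + 1.105 + 1.033 = 2.9354 kbar

2.9 kbar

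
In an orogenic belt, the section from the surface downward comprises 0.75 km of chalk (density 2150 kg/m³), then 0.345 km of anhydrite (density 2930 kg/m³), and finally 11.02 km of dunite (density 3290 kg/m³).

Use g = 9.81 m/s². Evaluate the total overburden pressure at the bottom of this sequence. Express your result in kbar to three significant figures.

chalk: 2150 kg/m³ × 9.81 m/s² × 750 m = 1.582×10^7 Pa = 0.1582 kbar
anhydrite: 2930 kg/m³ × 9.81 m/s² × 345 m = 9.916×10^6 Pa = 0.09916 kbar
dunite: 3290 kg/m³ × 9.81 m/s² × 11020 m = 3.557×10^8 Pa = 3.557 kbar
Total = 0.1582 + 0.09916 + 3.557 = 3.8140 kbar

3.81 kbar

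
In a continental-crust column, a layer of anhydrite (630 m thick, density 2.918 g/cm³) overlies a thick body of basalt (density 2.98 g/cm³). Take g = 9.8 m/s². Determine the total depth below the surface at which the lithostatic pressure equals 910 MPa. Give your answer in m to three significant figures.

Pressure at base of upper layers: 2918×9.8×630 = 1.802×10^7 Pa = 18.02 MPa
Remaining pressure to be supplied by basalt: 9.100×10^8 − 1.802×10^7 = 8.920×10^8 Pa
Additional depth in basalt = 8.920×10^8 Pa / (2980 kg/m³ × 9.8 m/s²) = 30543 m
Total depth = 630 m + 30543 m = 31173 m

31200 m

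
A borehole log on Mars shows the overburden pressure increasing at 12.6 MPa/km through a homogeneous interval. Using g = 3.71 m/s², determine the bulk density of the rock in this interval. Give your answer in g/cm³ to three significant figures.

ρ = (dP/dz)/g = 12.6 MPa/km / 3.71 m/s² = 12600 Pa/m / 3.71 m/s² = 3396.2 kg/m³
= 3.396 g/cm³

3.40 g/cm³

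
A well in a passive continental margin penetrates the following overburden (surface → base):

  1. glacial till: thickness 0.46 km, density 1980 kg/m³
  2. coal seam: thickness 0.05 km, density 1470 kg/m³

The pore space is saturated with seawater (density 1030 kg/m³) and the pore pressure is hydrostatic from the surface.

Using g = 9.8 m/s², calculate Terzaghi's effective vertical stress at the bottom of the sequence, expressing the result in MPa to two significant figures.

4.5 MPa

Overburden (lithostatic) stress σ_v:
glacial till: 1980 kg/m³ × 9.8 m/s² × 460 m = 8.926×10^6 Pa = 8.926 MPa
coal seam: 1470 kg/m³ × 9.8 m/s² × 50 m = 7.203×10^5 Pa = 0.7203 MPa
Total = 8.926 + 0.7203 = 9.6461 MPa
Pore pressure P_p = 1030 kg/m³ × 9.8 m/s² × 510 m = 5.148×10^6 Pa = 5.148 MPa
Effective stress σ' = σ_v − P_p = 9.646 − 5.148 = 4.4982 MPa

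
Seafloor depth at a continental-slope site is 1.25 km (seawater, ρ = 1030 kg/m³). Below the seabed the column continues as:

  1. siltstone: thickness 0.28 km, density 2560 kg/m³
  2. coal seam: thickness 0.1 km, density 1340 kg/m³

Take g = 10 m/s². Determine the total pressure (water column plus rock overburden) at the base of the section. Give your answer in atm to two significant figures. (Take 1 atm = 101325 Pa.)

210 atm

seawater: 1030 kg/m³ × 10 m/s² × 1250 m = 1.288×10^7 Pa = 127.1 atm
siltstone: 2560 kg/m³ × 10 m/s² × 280 m = 7.168×10^6 Pa = 70.74 atm
coal seam: 1340 kg/m³ × 10 m/s² × 100 m = 1.340×10^6 Pa = 13.22 atm
Total = 127.1 + 70.74 + 13.22 = 211.03 atm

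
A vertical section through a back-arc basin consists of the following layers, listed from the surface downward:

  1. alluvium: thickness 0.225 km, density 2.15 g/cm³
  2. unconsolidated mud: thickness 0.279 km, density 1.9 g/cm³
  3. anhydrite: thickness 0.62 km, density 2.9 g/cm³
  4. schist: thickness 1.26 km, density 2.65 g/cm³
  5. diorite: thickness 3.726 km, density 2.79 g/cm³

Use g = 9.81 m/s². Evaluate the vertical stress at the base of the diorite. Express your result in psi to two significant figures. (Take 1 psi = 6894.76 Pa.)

24000 psi

alluvium: 2150 kg/m³ × 9.81 m/s² × 225 m = 4.746×10^6 Pa = 688.3 psi
unconsolidated mud: 1900 kg/m³ × 9.81 m/s² × 279 m = 5.200×10^6 Pa = 754.2 psi
anhydrite: 2900 kg/m³ × 9.81 m/s² × 620 m = 1.764×10^7 Pa = 2558 psi
schist: 2650 kg/m³ × 9.81 m/s² × 1260 m = 3.276×10^7 Pa = 4751 psi
diorite: 2790 kg/m³ × 9.81 m/s² × 3726 m = 1.020×10^8 Pa = 14791 psi
Total = 688.3 + 754.2 + 2558 + 4751 + 14791 = 23543 psi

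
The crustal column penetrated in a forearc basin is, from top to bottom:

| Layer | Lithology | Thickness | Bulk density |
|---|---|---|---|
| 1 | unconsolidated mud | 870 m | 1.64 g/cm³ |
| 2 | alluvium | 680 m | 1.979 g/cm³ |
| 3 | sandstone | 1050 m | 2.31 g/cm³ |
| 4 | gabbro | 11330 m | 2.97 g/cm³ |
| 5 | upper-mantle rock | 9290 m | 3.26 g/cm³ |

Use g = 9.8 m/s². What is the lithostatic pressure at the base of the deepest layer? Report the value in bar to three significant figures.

6780 bar

unconsolidated mud: 1640 kg/m³ × 9.8 m/s² × 870 m = 1.398×10^7 Pa = 139.8 bar
alluvium: 1979 kg/m³ × 9.8 m/s² × 680 m = 1.319×10^7 Pa = 131.9 bar
sandstone: 2310 kg/m³ × 9.8 m/s² × 1050 m = 2.377×10^7 Pa = 237.7 bar
gabbro: 2970 kg/m³ × 9.8 m/s² × 11330 m = 3.298×10^8 Pa = 3298 bar
upper-mantle rock: 3260 kg/m³ × 9.8 m/s² × 9290 m = 2.968×10^8 Pa = 2968 bar
Total = 139.8 + 131.9 + 237.7 + 3298 + 2968 = 6775.1 bar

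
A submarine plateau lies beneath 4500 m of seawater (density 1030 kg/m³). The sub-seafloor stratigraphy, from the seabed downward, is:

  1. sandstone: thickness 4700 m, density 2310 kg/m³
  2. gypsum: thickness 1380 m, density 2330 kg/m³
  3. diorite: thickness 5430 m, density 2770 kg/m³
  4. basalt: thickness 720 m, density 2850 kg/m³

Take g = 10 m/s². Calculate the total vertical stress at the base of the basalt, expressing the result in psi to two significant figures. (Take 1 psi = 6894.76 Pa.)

52000 psi

seawater: 1030 kg/m³ × 10 m/s² × 4500 m = 4.635×10^7 Pa = 6722 psi
sandstone: 2310 kg/m³ × 10 m/s² × 4700 m = 1.086×10^8 Pa = 15747 psi
gypsum: 2330 kg/m³ × 10 m/s² × 1380 m = 3.215×10^7 Pa = 4664 psi
diorite: 2770 kg/m³ × 10 m/s² × 5430 m = 1.504×10^8 Pa = 21815 psi
basalt: 2850 kg/m³ × 10 m/s² × 720 m = 2.052×10^7 Pa = 2976 psi
Total = 6722 + 15747 + 4664 + 21815 + 2976 = 51924 psi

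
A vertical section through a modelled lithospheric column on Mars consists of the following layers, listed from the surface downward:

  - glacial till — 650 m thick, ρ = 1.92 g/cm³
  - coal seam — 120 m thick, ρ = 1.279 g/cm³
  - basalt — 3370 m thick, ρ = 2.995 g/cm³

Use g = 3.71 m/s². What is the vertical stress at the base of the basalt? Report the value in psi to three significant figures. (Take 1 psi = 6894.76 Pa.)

glacial till: 1920 kg/m³ × 3.71 m/s² × 650 m = 4.630×10^6 Pa = 671.5 psi
coal seam: 1279 kg/m³ × 3.71 m/s² × 120 m = 5.694×10^5 Pa = 82.59 psi
basalt: 2995 kg/m³ × 3.71 m/s² × 3370 m = 3.745×10^7 Pa = 5431 psi
Total = 671.5 + 82.59 + 5431 = 6185.1 psi

6190 psi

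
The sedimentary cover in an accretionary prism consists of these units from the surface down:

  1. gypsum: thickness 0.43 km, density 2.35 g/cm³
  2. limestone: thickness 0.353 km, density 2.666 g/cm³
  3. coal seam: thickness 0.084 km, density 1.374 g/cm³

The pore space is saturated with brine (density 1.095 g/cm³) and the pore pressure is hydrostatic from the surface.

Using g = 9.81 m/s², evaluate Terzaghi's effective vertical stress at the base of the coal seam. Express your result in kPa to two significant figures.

11000 kPa

Overburden (lithostatic) stress σ_v:
gypsum: 2350 kg/m³ × 9.81 m/s² × 430 m = 9.913×10^6 Pa = 9.913 MPa
limestone: 2666 kg/m³ × 9.81 m/s² × 353 m = 9.232×10^6 Pa = 9.232 MPa
coal seam: 1374 kg/m³ × 9.81 m/s² × 84 m = 1.132×10^6 Pa = 1.132 MPa
Total = 9.913 + 9.232 + 1.132 = 20.277 MPa
Pore pressure P_p = 1095 kg/m³ × 9.81 m/s² × 867 m = 9.313×10^6 Pa = 9.313 MPa
Effective stress σ' = σ_v − P_p = 20.28 − 9.313 = 10.964 MPa = 10964 kPa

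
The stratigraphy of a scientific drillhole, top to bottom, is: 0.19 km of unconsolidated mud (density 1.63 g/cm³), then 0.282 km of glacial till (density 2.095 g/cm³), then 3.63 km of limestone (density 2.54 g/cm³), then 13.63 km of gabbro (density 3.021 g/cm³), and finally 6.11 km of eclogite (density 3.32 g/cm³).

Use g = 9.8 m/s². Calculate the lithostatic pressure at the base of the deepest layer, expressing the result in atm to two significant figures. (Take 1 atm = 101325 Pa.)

unconsolidated mud: 1630 kg/m³ × 9.8 m/s² × 190 m = 3.035×10^6 Pa = 29.95 atm
glacial till: 2095 kg/m³ × 9.8 m/s² × 282 m = 5.790×10^6 Pa = 57.14 atm
limestone: 2540 kg/m³ × 9.8 m/s² × 3630 m = 9.036×10^7 Pa = 891.8 atm
gabbro: 3021 kg/m³ × 9.8 m/s² × 13630 m = 4.035×10^8 Pa = 3983 atm
eclogite: 3320 kg/m³ × 9.8 m/s² × 6110 m = 1.988×10^8 Pa = 1962 atm
Total = 29.95 + 57.14 + 891.8 + 3983 + 1962 = 6923.3 atm

6900 atm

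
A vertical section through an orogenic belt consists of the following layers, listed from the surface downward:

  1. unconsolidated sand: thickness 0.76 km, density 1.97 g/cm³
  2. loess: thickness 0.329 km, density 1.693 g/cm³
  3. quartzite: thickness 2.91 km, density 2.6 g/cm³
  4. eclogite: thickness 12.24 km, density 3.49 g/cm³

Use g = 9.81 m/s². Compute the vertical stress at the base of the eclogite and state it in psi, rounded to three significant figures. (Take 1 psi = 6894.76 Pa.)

unconsolidated sand: 1970 kg/m³ × 9.81 m/s² × 760 m = 1.469×10^7 Pa = 2130 psi
loess: 1693 kg/m³ × 9.81 m/s² × 329 m = 5.464×10^6 Pa = 792.5 psi
quartzite: 2600 kg/m³ × 9.81 m/s² × 2910 m = 7.422×10^7 Pa = 10765 psi
eclogite: 3490 kg/m³ × 9.81 m/s² × 12240 m = 4.191×10^8 Pa = 60779 psi
Total = 2130 + 792.5 + 10765 + 60779 = 74467 psi

74500 psi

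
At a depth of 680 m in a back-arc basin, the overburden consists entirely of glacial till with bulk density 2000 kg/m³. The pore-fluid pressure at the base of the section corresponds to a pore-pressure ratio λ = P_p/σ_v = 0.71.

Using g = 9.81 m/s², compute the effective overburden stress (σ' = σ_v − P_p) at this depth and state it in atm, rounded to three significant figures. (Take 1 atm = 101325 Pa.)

38.2 atm

Overburden (lithostatic) stress σ_v:
glacial till: 2000 kg/m³ × 9.81 m/s² × 680 m = 1.334×10^7 Pa = 13.34 MPa
Pore pressure P_p = λ·σ_v = 0.71 × 13.34 MPa = 9.473 MPa
Effective stress σ' = σ_v − P_p = 13.34 − 9.473 = 3.8691 MPa = 38.185 atm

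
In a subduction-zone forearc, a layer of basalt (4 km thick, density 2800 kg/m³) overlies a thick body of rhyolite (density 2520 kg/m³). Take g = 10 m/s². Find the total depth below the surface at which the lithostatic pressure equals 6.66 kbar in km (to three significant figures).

Pressure at base of upper layers: 2800×10×4000 = 1.120×10^8 Pa = 1.120 kbar
Remaining pressure to be supplied by rhyolite: 6.660×10^8 − 1.120×10^8 = 5.540×10^8 Pa
Additional depth in rhyolite = 5.540×10^8 Pa / (2520 kg/m³ × 10 m/s²) = 21984 m
Total depth = 4000 m + 21984 m = 25984 m
= 25.984 km

26.0 km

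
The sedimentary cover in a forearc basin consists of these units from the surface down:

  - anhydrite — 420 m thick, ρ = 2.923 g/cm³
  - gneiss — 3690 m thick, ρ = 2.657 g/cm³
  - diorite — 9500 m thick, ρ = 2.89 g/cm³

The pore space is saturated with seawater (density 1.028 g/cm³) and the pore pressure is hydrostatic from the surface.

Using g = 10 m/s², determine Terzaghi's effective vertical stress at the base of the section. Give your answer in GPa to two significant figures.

Overburden (lithostatic) stress σ_v:
anhydrite: 2923 kg/m³ × 10 m/s² × 420 m = 1.228×10^7 Pa = 12.28 MPa
gneiss: 2657 kg/m³ × 10 m/s² × 3690 m = 9.804×10^7 Pa = 98.04 MPa
diorite: 2890 kg/m³ × 10 m/s² × 9500 m = 2.745×10^8 Pa = 274.6 MPa
Total = 12.28 + 98.04 + 274.6 = 384.87 MPa
Pore pressure P_p = 1028 kg/m³ × 10 m/s² × 13610 m = 1.399×10^8 Pa = 139.9 MPa
Effective stress σ' = σ_v − P_p = 384.9 − 139.9 = 244.96 MPa = 0.24496 GPa

0.24 GPa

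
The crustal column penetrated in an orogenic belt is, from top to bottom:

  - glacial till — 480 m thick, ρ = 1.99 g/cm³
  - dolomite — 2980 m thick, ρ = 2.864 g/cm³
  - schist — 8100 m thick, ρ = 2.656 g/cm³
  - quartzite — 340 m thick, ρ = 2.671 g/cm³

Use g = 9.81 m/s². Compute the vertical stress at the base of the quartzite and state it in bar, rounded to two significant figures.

3100 bar

glacial till: 1990 kg/m³ × 9.81 m/s² × 480 m = 9.371×10^6 Pa = 93.71 bar
dolomite: 2864 kg/m³ × 9.81 m/s² × 2980 m = 8.373×10^7 Pa = 837.3 bar
schist: 2656 kg/m³ × 9.81 m/s² × 8100 m = 2.110×10^8 Pa = 2110 bar
quartzite: 2671 kg/m³ × 9.81 m/s² × 340 m = 8.909×10^6 Pa = 89.09 bar
Total = 93.71 + 837.3 + 2110 + 89.09 = 3130.5 bar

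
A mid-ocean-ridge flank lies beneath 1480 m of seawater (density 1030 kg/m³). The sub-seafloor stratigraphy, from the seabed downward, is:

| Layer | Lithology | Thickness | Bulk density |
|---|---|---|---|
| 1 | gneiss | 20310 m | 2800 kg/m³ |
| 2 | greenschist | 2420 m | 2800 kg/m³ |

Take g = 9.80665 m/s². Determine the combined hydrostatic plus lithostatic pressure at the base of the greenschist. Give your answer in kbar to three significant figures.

6.39 kbar

seawater: 1030 kg/m³ × 9.80665 m/s² × 1480 m = 1.495×10^7 Pa = 0.1495 kbar
gneiss: 2800 kg/m³ × 9.80665 m/s² × 20310 m = 5.577×10^8 Pa = 5.577 kbar
greenschist: 2800 kg/m³ × 9.80665 m/s² × 2420 m = 6.645×10^7 Pa = 0.6645 kbar
Total = 0.1495 + 5.577 + 0.6645 = 6.3908 kbar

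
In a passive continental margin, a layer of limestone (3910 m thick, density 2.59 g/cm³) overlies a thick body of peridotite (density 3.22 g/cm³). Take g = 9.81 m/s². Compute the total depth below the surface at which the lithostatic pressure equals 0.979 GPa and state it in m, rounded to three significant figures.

31800 m

Pressure at base of upper layers: 2590×9.81×3910 = 9.934×10^7 Pa = 0.09934 GPa
Remaining pressure to be supplied by peridotite: 9.790×10^8 − 9.934×10^7 = 8.797×10^8 Pa
Additional depth in peridotite = 8.797×10^8 Pa / (3220 kg/m³ × 9.81 m/s²) = 27848 m
Total depth = 3910 m + 27848 m = 31758 m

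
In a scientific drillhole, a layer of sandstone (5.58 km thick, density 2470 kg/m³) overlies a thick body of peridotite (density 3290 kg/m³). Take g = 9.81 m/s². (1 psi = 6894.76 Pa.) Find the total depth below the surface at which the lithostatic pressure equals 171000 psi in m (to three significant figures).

Pressure at base of upper layers: 2470×9.81×5580 = 1.352×10^8 Pa = 19610 psi
Remaining pressure to be supplied by peridotite: 1.179×10^9 − 1.352×10^8 = 1.044×10^9 Pa
Additional depth in peridotite = 1.044×10^9 Pa / (3290 kg/m³ × 9.81 m/s²) = 32341 m
Total depth = 5580 m + 32341 m = 37921 m

37900 m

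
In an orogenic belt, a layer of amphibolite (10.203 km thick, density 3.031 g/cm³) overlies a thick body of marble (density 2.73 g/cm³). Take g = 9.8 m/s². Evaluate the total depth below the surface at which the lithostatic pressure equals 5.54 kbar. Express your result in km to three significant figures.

Pressure at base of upper layers: 3031×9.8×10203 = 3.031×10^8 Pa = 3.031 kbar
Remaining pressure to be supplied by marble: 5.540×10^8 − 3.031×10^8 = 2.509×10^8 Pa
Additional depth in marble = 2.509×10^8 Pa / (2730 kg/m³ × 9.8 m/s²) = 9379.2 m
Total depth = 10203 m + 9379.2 m = 19582 m
= 19.582 km

19.6 km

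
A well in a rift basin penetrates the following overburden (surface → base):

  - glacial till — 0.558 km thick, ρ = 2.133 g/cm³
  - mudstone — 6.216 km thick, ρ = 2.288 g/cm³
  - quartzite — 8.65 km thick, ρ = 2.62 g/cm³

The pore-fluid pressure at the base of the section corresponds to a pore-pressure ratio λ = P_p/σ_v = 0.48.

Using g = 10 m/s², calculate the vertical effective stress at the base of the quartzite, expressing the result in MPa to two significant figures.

200 MPa

Overburden (lithostatic) stress σ_v:
glacial till: 2133 kg/m³ × 10 m/s² × 558 m = 1.190×10^7 Pa = 11.90 MPa
mudstone: 2288 kg/m³ × 10 m/s² × 6216 m = 1.422×10^8 Pa = 142.2 MPa
quartzite: 2620 kg/m³ × 10 m/s² × 8650 m = 2.266×10^8 Pa = 226.6 MPa
Total = 11.90 + 142.2 + 226.6 = 380.75 MPa
Pore pressure P_p = λ·σ_v = 0.48 × 380.8 MPa = 182.8 MPa
Effective stress σ' = σ_v − P_p = 380.8 − 182.8 = 197.99 MPa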